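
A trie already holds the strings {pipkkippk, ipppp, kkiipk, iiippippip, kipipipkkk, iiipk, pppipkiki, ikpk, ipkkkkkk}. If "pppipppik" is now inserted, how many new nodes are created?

"pppip" is already a path in the trie; the remaining "ppik" must be added.
Each of the 4 remaining characters creates one node.

4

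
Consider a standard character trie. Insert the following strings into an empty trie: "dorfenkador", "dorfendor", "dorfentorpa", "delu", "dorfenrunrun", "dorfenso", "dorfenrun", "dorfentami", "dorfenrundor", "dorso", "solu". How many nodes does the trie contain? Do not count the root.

42

Count nodes per top-level branch (shared prefixes stored once):
  'd'-branch (delu, dorfendor, dorfenkador, dorfenrun, dorfenrundor, dorfenrunrun, dorfenso, dorfentami, dorfentorpa, dorso): 38 nodes
  's'-branch (solu): 4 nodes
Sum: 42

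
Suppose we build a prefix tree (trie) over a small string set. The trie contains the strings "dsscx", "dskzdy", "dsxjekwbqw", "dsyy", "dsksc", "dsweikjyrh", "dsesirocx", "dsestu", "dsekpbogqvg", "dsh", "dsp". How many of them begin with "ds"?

11

Filter for entries beginning with "ds":
Matches: "dsekpbogqvg", "dsesirocx", "dsestu", "dsh", "dsksc", "dskzdy", "dsp", "dsscx", "dsweikjyrh", "dsxjekwbqw", "dsyy"
Count: 11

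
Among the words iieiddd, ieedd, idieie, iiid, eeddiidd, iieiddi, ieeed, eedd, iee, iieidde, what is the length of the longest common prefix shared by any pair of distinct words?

Look for the deepest trie node that still has at least two words in its subtree.
e.g. "iieiddd" and "iieidde" share the prefix "iieidd" of length 6; no pair shares a longer one.
Longest shared-prefix length: 6

6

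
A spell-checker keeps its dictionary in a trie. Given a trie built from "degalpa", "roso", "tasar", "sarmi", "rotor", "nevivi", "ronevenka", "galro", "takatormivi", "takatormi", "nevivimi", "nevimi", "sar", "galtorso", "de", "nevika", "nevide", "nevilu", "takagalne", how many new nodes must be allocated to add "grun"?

3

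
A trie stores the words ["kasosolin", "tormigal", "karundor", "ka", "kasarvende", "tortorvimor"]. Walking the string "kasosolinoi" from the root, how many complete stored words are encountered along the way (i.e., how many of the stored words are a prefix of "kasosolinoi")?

2

Traverse "kasosolinoi" character by character; count nodes along the way that are marked as word ends.
Prefixes of the query that are stored words: "ka", "kasosolin"
Count: 2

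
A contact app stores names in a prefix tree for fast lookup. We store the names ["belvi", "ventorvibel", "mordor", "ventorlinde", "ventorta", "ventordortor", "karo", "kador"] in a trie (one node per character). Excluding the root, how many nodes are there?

Insert word by word; a character creates a node only if that edge doesn't already exist:
  "belvi" → 5 new (b, e, l, v, i)
  "ventorvibel" → 11 new (v, e, n, t, o, r, v, i, b, e, l)
  "mordor" → 6 new (m, o, r, d, o, r)
  "ventorlinde" → prefix "ventor" already present; 5 new (l, i, n, d, e)
  "ventorta" → prefix "ventor" already present; 2 new (t, a)
  "ventordortor" → prefix "ventor" already present; 6 new (d, o, r, t, o, r)
  "karo" → 4 new (k, a, r, o)
  "kador" → prefix "ka" already present; 3 new (d, o, r)
Total nodes = 5 + 11 + 6 + 5 + 2 + 6 + 4 + 3 = 42

42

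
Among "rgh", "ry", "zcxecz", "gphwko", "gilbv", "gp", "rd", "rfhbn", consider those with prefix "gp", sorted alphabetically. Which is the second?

DFS of the "gp" subtree visits, in order: "gp", "gphwko"
The 2nd is gphwko.

gphwko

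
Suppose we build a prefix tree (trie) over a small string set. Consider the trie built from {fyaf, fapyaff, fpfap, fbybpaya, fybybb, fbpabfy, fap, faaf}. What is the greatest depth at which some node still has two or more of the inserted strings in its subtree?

Look for the deepest trie node that still has at least two words in its subtree.
e.g. "fap" and "fapyaff" share the prefix "fap" of length 3; no pair shares a longer one.
Longest shared-prefix length: 3

3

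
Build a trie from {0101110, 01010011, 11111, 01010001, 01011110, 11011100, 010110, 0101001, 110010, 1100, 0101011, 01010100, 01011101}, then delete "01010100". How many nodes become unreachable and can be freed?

Walk "01010100" from the leaf back toward the root, removing each node that no remaining word uses.
The suffix "00" (2 nodes) is used only by "01010100"; the node for "010101" still has the child "1", so pruning stops there.
Nodes removed: 2

2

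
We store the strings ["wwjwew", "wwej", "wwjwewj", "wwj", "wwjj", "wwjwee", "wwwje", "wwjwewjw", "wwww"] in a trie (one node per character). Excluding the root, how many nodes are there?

Insert word by word; a character creates a node only if that edge doesn't already exist:
  "wwjwew" → 6 new (w, w, j, w, e, w)
  "wwej" → prefix "ww" already present; 2 new (e, j)
  "wwjwewj" → prefix "wwjwew" already present; 1 new (j)
  "wwj" → prefix "wwj" already present; 0 new (none)
  "wwjj" → prefix "wwj" already present; 1 new (j)
  "wwjwee" → prefix "wwjwe" already present; 1 new (e)
  "wwwje" → prefix "ww" already present; 3 new (w, j, e)
  "wwjwewjw" → prefix "wwjwewj" already present; 1 new (w)
  "wwww" → prefix "www" already present; 1 new (w)
Total nodes = 6 + 2 + 1 + 0 + 1 + 1 + 3 + 1 + 1 = 16

16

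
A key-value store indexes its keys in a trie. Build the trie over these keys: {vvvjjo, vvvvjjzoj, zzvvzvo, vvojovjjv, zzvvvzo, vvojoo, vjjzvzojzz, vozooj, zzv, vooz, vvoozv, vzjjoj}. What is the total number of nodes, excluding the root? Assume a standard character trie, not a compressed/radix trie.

54

Trace insertions, counting only characters that open a new branch:
  "vvvjjo" → 6 new (v, v, v, j, j, o)
  "vvvvjjzoj" → prefix "vvv" already present; 6 new (v, j, j, z, o, j)
  "zzvvzvo" → 7 new (z, z, v, v, z, v, o)
  "vvojovjjv" → prefix "vv" already present; 7 new (o, j, o, v, j, j, v)
  "zzvvvzo" → prefix "zzvv" already present; 3 new (v, z, o)
  "vvojoo" → prefix "vvojo" already present; 1 new (o)
  "vjjzvzojzz" → prefix "v" already present; 9 new (j, j, z, v, z, o, j, z, z)
  "vozooj" → prefix "v" already present; 5 new (o, z, o, o, j)
  "zzv" → prefix "zzv" already present; 0 new (none)
  "vooz" → prefix "vo" already present; 2 new (o, z)
  "vvoozv" → prefix "vvo" already present; 3 new (o, z, v)
  "vzjjoj" → prefix "v" already present; 5 new (z, j, j, o, j)
Total nodes = 6 + 6 + 7 + 7 + 3 + 1 + 9 + 5 + 0 + 2 + 3 + 5 = 54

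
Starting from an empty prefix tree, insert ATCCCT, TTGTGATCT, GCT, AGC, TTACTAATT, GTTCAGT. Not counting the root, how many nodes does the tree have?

Trie structure (* marks end of a word):
(root)
├─ A
│  ├─ G
│  │  └─ C *
│  └─ T
│     └─ C
│        └─ C
│           └─ C
│              └─ T *
├─ G
│  ├─ C
│  │  └─ T *
│  └─ T
│     └─ T
│        └─ C
│           └─ A
│              └─ G
│                 └─ T *
└─ T
   └─ T
      ├─ A
      │  └─ C
      │     └─ T
      │        └─ A
      │           └─ A
      │              └─ T
      │                 └─ T *
      └─ G
         └─ T
            └─ G
               └─ A
                  └─ T
                     └─ C
                        └─ T *
Counting every labelled node above: 33.

33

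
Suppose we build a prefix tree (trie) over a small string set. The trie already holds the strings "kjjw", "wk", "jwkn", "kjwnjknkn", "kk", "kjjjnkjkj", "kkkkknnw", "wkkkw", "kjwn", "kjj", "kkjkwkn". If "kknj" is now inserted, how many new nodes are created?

The longest prefix of "kknj" already in the trie is "kk" (length 2).
New nodes needed: |"kknj"| − 2 = 4 − 2 = 2.

2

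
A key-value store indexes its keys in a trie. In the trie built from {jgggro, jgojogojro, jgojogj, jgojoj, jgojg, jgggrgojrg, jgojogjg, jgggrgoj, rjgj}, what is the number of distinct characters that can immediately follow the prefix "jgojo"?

2

Walk "jgojo" from the root, arriving at one node.
Distinct next characters after "jgojo": g, j.
That node has 2 child edges.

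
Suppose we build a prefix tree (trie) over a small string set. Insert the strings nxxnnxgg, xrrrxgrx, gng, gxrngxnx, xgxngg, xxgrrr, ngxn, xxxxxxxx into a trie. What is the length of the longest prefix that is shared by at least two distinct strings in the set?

Look for the deepest trie node that still has at least two words in its subtree.
"xxgrrr" and "xxxxxxxx" agree on "xx" (2 characters) before diverging; nothing deeper is shared.
Longest shared-prefix length: 2

2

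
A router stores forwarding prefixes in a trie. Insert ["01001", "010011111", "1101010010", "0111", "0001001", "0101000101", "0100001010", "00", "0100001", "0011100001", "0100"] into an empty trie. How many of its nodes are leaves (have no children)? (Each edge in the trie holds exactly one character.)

7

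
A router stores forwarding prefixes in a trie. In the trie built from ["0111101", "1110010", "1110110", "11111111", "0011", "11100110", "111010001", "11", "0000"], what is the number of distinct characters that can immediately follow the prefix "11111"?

Walk "11111" from the root, arriving at one node.
Distinct next characters after "11111": 1.
That node has 1 child edge.

1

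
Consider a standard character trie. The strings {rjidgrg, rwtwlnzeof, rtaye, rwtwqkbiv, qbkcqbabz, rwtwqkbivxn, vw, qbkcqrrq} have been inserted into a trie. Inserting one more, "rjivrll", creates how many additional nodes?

"rji" is already a path in the trie; the remaining "vrll" must be added.
So 7 − 3 = 4 new nodes.

4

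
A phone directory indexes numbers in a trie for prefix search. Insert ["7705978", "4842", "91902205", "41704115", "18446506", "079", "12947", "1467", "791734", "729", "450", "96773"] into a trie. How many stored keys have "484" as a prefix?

1

Filter for entries beginning with "484":
Words under "484": 4842
Count: 1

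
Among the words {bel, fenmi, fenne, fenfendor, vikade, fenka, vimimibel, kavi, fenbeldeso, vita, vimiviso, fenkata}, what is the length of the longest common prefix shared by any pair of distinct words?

5

Look for the deepest trie node that still has at least two words in its subtree.
"fenka" and "fenkata" agree on "fenka" (5 characters) before diverging; nothing deeper is shared.
Longest shared-prefix length: 5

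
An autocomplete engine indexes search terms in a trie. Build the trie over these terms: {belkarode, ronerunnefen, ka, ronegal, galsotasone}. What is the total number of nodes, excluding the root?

Trace insertions, counting only characters that open a new branch:
  "belkarode" → 9 new (b, e, l, k, a, r, o, d, e)
  "ronerunnefen" → 12 new (r, o, n, e, r, u, n, n, e, f, e, n)
  "ka" → 2 new (k, a)
  "ronegal" → prefix "rone" already present; 3 new (g, a, l)
  "galsotasone" → 11 new (g, a, l, s, o, t, a, s, o, n, e)
Total nodes = 9 + 12 + 2 + 3 + 11 = 37

37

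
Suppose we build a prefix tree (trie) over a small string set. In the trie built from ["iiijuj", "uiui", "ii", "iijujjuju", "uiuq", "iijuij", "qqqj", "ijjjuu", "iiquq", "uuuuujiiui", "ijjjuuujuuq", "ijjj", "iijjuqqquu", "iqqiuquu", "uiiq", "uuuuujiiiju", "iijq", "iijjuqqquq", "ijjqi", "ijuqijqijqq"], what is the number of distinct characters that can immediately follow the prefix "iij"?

Follow the path "iij" to its node, then look at its outgoing edges.
Distinct next characters after "iij": j, q, u.
That node has 3 child edges.

3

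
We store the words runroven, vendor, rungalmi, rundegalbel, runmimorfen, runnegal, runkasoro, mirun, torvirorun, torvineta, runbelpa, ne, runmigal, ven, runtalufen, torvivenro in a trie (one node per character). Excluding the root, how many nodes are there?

87

Trace insertions, counting only characters that open a new branch:
  "runroven" → 8 new (r, u, n, r, o, v, e, n)
  "vendor" → 6 new (v, e, n, d, o, r)
  "rungalmi" → prefix "run" already present; 5 new (g, a, l, m, i)
  "rundegalbel" → prefix "run" already present; 8 new (d, e, g, a, l, b, e, l)
  "runmimorfen" → prefix "run" already present; 8 new (m, i, m, o, r, f, e, n)
  "runnegal" → prefix "run" already present; 5 new (n, e, g, a, l)
  "runkasoro" → prefix "run" already present; 6 new (k, a, s, o, r, o)
  "mirun" → 5 new (m, i, r, u, n)
  "torvirorun" → 10 new (t, o, r, v, i, r, o, r, u, n)
  "torvineta" → prefix "torvi" already present; 4 new (n, e, t, a)
  "runbelpa" → prefix "run" already present; 5 new (b, e, l, p, a)
  "ne" → 2 new (n, e)
  "runmigal" → prefix "runmi" already present; 3 new (g, a, l)
  "ven" → prefix "ven" already present; 0 new (none)
  "runtalufen" → prefix "run" already present; 7 new (t, a, l, u, f, e, n)
  "torvivenro" → prefix "torvi" already present; 5 new (v, e, n, r, o)
Total nodes = 8 + 6 + 5 + 8 + 8 + 5 + 6 + 5 + 10 + 4 + 5 + 2 + 3 + 0 + 7 + 5 = 87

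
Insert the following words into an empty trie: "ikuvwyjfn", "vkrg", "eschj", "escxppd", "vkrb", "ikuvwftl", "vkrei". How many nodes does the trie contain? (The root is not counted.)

Count nodes per top-level branch (shared prefixes stored once):
  'e'-branch (eschj, escxppd): 9 nodes
  'i'-branch (ikuvwftl, ikuvwyjfn): 12 nodes
  'v'-branch (vkrb, vkrei, vkrg): 7 nodes
Sum: 28

28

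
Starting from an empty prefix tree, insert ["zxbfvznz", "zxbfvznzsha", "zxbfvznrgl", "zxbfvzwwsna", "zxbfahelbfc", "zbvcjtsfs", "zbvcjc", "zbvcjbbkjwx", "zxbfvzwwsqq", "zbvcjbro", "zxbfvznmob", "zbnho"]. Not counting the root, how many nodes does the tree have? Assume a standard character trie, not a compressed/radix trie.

51

Count nodes per top-level branch (shared prefixes stored once):
  'z'-branch (zbnho, zbvcjbbkjwx, zbvcjbro, zbvcjc, zbvcjtsfs, zxbfahelbfc, zxbfvznmob, zxbfvznrgl, zxbfvznz, zxbfvznzsha, zxbfvzwwsna, zxbfvzwwsqq): 51 nodes
Sum: 51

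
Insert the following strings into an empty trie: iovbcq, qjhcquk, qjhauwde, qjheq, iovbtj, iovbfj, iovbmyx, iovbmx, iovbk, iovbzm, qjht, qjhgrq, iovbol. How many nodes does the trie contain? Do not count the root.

Count nodes per top-level branch (shared prefixes stored once):
  'i'-branch (iovbcq, iovbfj, iovbk, iovbmx, iovbmyx, iovbol, iovbtj, iovbzm): 19 nodes
  'q'-branch (qjhauwde, qjhcquk, qjheq, qjhgrq, qjht): 18 nodes
Sum: 37

37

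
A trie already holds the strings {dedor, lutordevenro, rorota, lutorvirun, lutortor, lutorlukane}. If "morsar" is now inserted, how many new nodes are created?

6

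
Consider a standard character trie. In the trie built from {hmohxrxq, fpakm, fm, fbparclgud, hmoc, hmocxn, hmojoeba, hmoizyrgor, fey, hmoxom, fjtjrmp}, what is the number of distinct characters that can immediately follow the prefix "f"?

5

Follow the path "f" to its node, then look at its outgoing edges.
Characters that immediately follow "f" among the stored strings: {b, e, j, m, p}.
That node has 5 child edges.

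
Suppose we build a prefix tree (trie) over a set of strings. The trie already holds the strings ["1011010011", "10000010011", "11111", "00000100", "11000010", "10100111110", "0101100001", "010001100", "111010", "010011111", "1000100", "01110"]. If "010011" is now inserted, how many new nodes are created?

"010011" is already a full path in the trie; only an end-marker is added.
No new nodes are needed: 0.

0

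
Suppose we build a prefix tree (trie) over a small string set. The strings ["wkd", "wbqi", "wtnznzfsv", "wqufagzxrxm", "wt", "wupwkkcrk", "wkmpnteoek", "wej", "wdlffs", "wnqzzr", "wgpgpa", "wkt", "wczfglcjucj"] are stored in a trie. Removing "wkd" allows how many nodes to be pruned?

1

A node on "wkd"'s path can go only if nothing else ends at it or branches off below it.
The suffix "d" (1 node) is used only by "wkd"; the node for "wk" still has the child "m", so pruning stops there.
Nodes removed: 1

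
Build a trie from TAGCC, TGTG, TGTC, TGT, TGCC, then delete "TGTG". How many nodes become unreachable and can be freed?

A node on "TGTG"'s path can go only if nothing else ends at it or branches off below it.
The suffix "G" (1 node) is used only by "TGTG"; the node for "TGT" still has the child "C", so pruning stops there.
Nodes removed: 1

1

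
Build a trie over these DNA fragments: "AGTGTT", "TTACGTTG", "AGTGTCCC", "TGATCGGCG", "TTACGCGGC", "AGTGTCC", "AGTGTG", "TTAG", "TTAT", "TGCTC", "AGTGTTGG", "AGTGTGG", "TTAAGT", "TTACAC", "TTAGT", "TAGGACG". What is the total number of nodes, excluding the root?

Insert word by word; a character creates a node only if that edge doesn't already exist:
  "AGTGTT" → 6 new (A, G, T, G, T, T)
  "TTACGTTG" → 8 new (T, T, A, C, G, T, T, G)
  "AGTGTCCC" → prefix "AGTGT" already present; 3 new (C, C, C)
  "TGATCGGCG" → prefix "T" already present; 8 new (G, A, T, C, G, G, C, G)
  "TTACGCGGC" → prefix "TTACG" already present; 4 new (C, G, G, C)
  "AGTGTCC" → prefix "AGTGTCC" already present; 0 new (none)
  "AGTGTG" → prefix "AGTGT" already present; 1 new (G)
  "TTAG" → prefix "TTA" already present; 1 new (G)
  "TTAT" → prefix "TTA" already present; 1 new (T)
  "TGCTC" → prefix "TG" already present; 3 new (C, T, C)
  "AGTGTTGG" → prefix "AGTGTT" already present; 2 new (G, G)
  "AGTGTGG" → prefix "AGTGTG" already present; 1 new (G)
  "TTAAGT" → prefix "TTA" already present; 3 new (A, G, T)
  "TTACAC" → prefix "TTAC" already present; 2 new (A, C)
  "TTAGT" → prefix "TTAG" already present; 1 new (T)
  "TAGGACG" → prefix "T" already present; 6 new (A, G, G, A, C, G)
Total nodes = 6 + 8 + 3 + 8 + 4 + 0 + 1 + 1 + 1 + 3 + 2 + 1 + 3 + 2 + 1 + 6 = 50

50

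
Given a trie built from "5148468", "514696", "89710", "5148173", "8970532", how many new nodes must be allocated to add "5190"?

The longest prefix of "5190" already in the trie is "51" (length 2).
Each of the 2 remaining characters creates one node.

2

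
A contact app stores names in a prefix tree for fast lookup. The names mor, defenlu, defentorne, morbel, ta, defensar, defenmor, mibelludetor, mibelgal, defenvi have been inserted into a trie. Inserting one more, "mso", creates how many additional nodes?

The longest prefix of "mso" already in the trie is "m" (length 1).
Each of the 2 remaining characters creates one node.

2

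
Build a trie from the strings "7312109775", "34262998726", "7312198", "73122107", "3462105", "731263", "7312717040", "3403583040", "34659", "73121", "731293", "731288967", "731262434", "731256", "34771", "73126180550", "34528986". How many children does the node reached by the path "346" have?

2

Follow the path "346" to its node, then look at its outgoing edges.
Distinct next characters after "346": 2, 5.
That node has 2 child edges.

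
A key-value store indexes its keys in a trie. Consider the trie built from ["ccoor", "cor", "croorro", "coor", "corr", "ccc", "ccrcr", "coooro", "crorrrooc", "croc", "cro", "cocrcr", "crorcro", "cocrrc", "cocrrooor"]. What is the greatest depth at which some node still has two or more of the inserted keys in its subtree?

5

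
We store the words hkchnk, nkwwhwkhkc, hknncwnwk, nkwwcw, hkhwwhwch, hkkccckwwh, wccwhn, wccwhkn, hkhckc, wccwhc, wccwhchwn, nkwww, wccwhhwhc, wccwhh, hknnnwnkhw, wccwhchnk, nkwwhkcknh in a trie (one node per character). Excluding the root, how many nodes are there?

73

Count nodes per top-level branch (shared prefixes stored once):
  'h'-branch (hkchnk, hkhckc, hkhwwhwch, hkkccckwwh, hknncwnwk, hknnnwnkhw): 37 nodes
  'n'-branch (nkwwcw, nkwwhkcknh, nkwwhwkhkc, nkwww): 18 nodes
  'w'-branch (wccwhc, wccwhchnk, wccwhchwn, wccwhh, wccwhhwhc, wccwhkn, wccwhn): 18 nodes
Sum: 73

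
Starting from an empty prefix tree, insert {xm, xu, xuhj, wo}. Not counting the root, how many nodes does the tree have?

7

For each word, the new-node count is its length minus the longest prefix already in the trie:
  "xm" → 2 new (x, m)
  "xu" → prefix "x" already present; 1 new (u)
  "xuhj" → prefix "xu" already present; 2 new (h, j)
  "wo" → 2 new (w, o)
Total nodes = 2 + 1 + 2 + 2 = 7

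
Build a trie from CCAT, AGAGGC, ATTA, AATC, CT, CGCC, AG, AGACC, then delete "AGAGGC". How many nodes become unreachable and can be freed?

A node on "AGAGGC"'s path can go only if nothing else ends at it or branches off below it.
The suffix "GGC" (3 nodes) is used only by "AGAGGC"; the node for "AGA" still has the child "C", so pruning stops there.
Nodes removed: 3

3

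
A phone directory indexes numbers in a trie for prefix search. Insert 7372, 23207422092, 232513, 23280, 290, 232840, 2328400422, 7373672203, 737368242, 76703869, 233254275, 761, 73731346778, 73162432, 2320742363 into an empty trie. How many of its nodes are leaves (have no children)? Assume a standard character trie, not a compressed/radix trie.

14

A leaf is a node with no children — equivalently, the end of a word that is not a proper prefix of any other stored word.
Those words: "23207422092", "2320742363", "232513", "23280", "2328400422", "233254275", "290", "73162432", "7372", "73731346778", "7373672203", "737368242", "761", "76703869"
Leaf count: 14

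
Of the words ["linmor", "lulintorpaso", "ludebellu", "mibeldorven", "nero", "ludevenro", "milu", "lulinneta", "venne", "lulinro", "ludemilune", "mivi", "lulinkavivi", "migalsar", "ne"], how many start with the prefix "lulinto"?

Filter for entries beginning with "lulinto":
Words under "lulinto": lulintorpaso
Count: 1

1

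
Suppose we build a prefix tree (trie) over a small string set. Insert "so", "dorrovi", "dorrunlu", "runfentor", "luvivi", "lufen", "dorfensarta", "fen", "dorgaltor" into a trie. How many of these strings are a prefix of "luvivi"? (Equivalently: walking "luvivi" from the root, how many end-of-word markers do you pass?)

Traverse "luvivi" character by character; count nodes along the way that are marked as word ends.
Prefixes of the query that are stored words: "luvivi"
Count: 1

1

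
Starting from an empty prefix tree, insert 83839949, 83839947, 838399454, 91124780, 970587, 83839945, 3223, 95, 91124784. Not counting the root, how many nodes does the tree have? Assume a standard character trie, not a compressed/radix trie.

For each word, the new-node count is its length minus the longest prefix already in the trie:
  "83839949" → 8 new (8, 3, 8, 3, 9, 9, 4, 9)
  "83839947" → prefix "8383994" already present; 1 new (7)
  "838399454" → prefix "8383994" already present; 2 new (5, 4)
  "91124780" → 8 new (9, 1, 1, 2, 4, 7, 8, 0)
  "970587" → prefix "9" already present; 5 new (7, 0, 5, 8, 7)
  "83839945" → prefix "83839945" already present; 0 new (none)
  "3223" → 4 new (3, 2, 2, 3)
  "95" → prefix "9" already present; 1 new (5)
  "91124784" → prefix "9112478" already present; 1 new (4)
Total nodes = 8 + 1 + 2 + 8 + 5 + 0 + 4 + 1 + 1 = 30

30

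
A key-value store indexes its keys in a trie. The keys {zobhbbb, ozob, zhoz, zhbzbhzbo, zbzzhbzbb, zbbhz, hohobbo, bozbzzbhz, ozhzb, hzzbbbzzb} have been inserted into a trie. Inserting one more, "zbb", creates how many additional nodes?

0

Every character of "zbb" already lies on an existing path (it is a prefix of some stored word).
No new nodes are needed: 0.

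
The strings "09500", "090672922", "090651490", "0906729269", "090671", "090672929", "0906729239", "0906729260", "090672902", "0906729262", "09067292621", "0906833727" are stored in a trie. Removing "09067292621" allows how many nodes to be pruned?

1

A node on "09067292621"'s path can go only if nothing else ends at it or branches off below it.
The suffix "1" (1 node) is used only by "09067292621"; "0906729262" is itself a stored word, so pruning stops there.
Nodes removed: 1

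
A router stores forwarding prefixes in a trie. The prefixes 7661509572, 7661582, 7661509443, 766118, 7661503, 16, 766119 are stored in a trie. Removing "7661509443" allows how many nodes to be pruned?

3

A node on "7661509443"'s path can go only if nothing else ends at it or branches off below it.
The suffix "443" (3 nodes) is used only by "7661509443"; the node for "7661509" still has the child "5", so pruning stops there.
Nodes removed: 3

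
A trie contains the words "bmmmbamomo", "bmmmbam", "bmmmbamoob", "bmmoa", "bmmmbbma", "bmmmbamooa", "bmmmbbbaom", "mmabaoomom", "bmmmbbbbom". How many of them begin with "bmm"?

Filter for entries beginning with "bmm":
Matches: "bmmmbam", "bmmmbamomo", "bmmmbamooa", "bmmmbamoob", "bmmmbbbaom", "bmmmbbbbom", "bmmmbbma", "bmmoa"
Count: 8

8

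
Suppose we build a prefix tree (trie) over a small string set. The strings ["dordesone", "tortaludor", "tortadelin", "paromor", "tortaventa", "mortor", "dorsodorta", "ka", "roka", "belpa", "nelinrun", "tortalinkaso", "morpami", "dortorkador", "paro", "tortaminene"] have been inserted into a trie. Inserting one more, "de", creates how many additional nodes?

The longest prefix of "de" already in the trie is "d" (length 1).
So 2 − 1 = 1 new nodes.

1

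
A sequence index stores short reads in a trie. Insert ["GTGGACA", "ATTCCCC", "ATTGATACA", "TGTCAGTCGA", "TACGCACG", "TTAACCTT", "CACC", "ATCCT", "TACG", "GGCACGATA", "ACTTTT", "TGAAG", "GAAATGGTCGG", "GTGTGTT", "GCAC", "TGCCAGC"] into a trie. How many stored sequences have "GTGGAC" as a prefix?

Walk to "GTGGAC"; the words in its subtree are exactly those with that prefix.
Words under "GTGGAC": GTGGACA
Count: 1

1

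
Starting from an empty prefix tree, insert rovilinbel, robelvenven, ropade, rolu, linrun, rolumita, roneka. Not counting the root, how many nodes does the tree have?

39

Trace insertions, counting only characters that open a new branch:
  "rovilinbel" → 10 new (r, o, v, i, l, i, n, b, e, l)
  "robelvenven" → prefix "ro" already present; 9 new (b, e, l, v, e, n, v, e, n)
  "ropade" → prefix "ro" already present; 4 new (p, a, d, e)
  "rolu" → prefix "ro" already present; 2 new (l, u)
  "linrun" → 6 new (l, i, n, r, u, n)
  "rolumita" → prefix "rolu" already present; 4 new (m, i, t, a)
  "roneka" → prefix "ro" already present; 4 new (n, e, k, a)
Total nodes = 10 + 9 + 4 + 2 + 6 + 4 + 4 = 39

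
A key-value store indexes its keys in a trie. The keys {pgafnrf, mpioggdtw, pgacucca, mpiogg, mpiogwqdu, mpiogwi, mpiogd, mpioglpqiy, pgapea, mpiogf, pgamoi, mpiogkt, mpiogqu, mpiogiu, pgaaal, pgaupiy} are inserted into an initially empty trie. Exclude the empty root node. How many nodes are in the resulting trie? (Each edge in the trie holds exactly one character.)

Insert word by word; a character creates a node only if that edge doesn't already exist:
  "pgafnrf" → 7 new (p, g, a, f, n, r, f)
  "mpioggdtw" → 9 new (m, p, i, o, g, g, d, t, w)
  "pgacucca" → prefix "pga" already present; 5 new (c, u, c, c, a)
  "mpiogg" → prefix "mpiogg" already present; 0 new (none)
  "mpiogwqdu" → prefix "mpiog" already present; 4 new (w, q, d, u)
  "mpiogwi" → prefix "mpiogw" already present; 1 new (i)
  "mpiogd" → prefix "mpiog" already present; 1 new (d)
  "mpioglpqiy" → prefix "mpiog" already present; 5 new (l, p, q, i, y)
  "pgapea" → prefix "pga" already present; 3 new (p, e, a)
  "mpiogf" → prefix "mpiog" already present; 1 new (f)
  "pgamoi" → prefix "pga" already present; 3 new (m, o, i)
  "mpiogkt" → prefix "mpiog" already present; 2 new (k, t)
  "mpiogqu" → prefix "mpiog" already present; 2 new (q, u)
  "mpiogiu" → prefix "mpiog" already present; 2 new (i, u)
  "pgaaal" → prefix "pga" already present; 3 new (a, a, l)
  "pgaupiy" → prefix "pga" already present; 4 new (u, p, i, y)
Total nodes = 7 + 9 + 5 + 0 + 4 + 1 + 1 + 5 + 3 + 1 + 3 + 2 + 2 + 2 + 3 + 4 = 52

52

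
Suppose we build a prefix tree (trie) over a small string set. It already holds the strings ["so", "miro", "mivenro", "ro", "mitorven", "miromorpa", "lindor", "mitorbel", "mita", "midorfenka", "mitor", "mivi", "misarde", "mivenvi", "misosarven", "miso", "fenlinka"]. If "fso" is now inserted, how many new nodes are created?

2

"f" is already a path in the trie; the remaining "so" must be added.
Each of the 2 remaining characters creates one node.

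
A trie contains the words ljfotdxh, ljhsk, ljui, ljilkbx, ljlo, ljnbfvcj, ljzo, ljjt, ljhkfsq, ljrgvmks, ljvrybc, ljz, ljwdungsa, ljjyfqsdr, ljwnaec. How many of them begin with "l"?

15

Walk to "l"; the words in its subtree are exactly those with that prefix.
Words under "l": ljfotdxh, ljhkfsq, ljhsk, ljilkbx, ljjt, ljjyfqsdr, ljlo, ljnbfvcj, ljrgvmks, ljui, ljvrybc, ljwdungsa, ljwnaec, ljz, ljzo
Count: 15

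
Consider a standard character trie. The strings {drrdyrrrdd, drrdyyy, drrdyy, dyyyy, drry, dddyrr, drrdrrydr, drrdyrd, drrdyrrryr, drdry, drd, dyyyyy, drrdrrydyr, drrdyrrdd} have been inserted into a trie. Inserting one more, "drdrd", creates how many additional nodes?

1

The longest prefix of "drdrd" already in the trie is "drdr" (length 4).
New nodes needed: |"drdrd"| − 4 = 5 − 4 = 1.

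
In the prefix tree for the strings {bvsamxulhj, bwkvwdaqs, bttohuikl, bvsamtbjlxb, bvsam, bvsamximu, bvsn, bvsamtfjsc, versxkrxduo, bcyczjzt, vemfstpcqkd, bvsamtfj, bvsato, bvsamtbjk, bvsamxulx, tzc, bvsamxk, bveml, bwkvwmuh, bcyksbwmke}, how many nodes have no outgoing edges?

A leaf is a node with no children — equivalently, the end of a word that is not a proper prefix of any other stored word.
Those words: "bcyczjzt", "bcyksbwmke", "bttohuikl", "bveml", "bvsamtbjk", "bvsamtbjlxb", "bvsamtfjsc", "bvsamximu", "bvsamxk", "bvsamxulhj", "bvsamxulx", "bvsato", "bvsn", "bwkvwdaqs", "bwkvwmuh", "tzc", "vemfstpcqkd", "versxkrxduo"
Leaf count: 18

18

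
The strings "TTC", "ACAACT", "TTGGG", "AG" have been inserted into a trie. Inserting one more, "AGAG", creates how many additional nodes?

2

The longest prefix of "AGAG" already in the trie is "AG" (length 2).
So 4 − 2 = 2 new nodes.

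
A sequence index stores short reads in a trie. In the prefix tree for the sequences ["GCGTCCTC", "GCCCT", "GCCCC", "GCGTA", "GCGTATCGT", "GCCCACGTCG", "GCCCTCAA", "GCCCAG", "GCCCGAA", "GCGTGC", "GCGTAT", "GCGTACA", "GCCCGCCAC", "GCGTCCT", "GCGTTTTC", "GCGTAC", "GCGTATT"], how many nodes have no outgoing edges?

Leaves are exactly the stored words that no other stored word extends.
Those words: "GCCCACGTCG", "GCCCAG", "GCCCC", "GCCCGAA", "GCCCGCCAC", "GCCCTCAA", "GCGTACA", "GCGTATCGT", "GCGTATT", "GCGTCCTC", "GCGTGC", "GCGTTTTC"
Leaf count: 12

12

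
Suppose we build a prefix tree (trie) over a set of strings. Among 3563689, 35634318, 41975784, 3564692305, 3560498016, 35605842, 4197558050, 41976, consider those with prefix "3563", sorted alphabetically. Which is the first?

Words with prefix "3563", in lexicographic order: "35634318", "3563689"
The 1st is 35634318.

35634318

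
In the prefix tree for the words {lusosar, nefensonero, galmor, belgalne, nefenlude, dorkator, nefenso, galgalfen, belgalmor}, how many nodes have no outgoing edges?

A leaf is a node with no children — equivalently, the end of a word that is not a proper prefix of any other stored word.
Those words: "belgalmor", "belgalne", "dorkator", "galgalfen", "galmor", "lusosar", "nefenlude", "nefensonero"
Leaf count: 8

8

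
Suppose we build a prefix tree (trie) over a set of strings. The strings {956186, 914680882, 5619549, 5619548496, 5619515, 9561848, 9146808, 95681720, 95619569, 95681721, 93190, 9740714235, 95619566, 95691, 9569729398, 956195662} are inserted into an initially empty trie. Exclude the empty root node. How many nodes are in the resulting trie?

Insert word by word; a character creates a node only if that edge doesn't already exist:
  "956186" → 6 new (9, 5, 6, 1, 8, 6)
  "914680882" → prefix "9" already present; 8 new (1, 4, 6, 8, 0, 8, 8, 2)
  "5619549" → 7 new (5, 6, 1, 9, 5, 4, 9)
  "5619548496" → prefix "561954" already present; 4 new (8, 4, 9, 6)
  "5619515" → prefix "56195" already present; 2 new (1, 5)
  "9561848" → prefix "95618" already present; 2 new (4, 8)
  "9146808" → prefix "9146808" already present; 0 new (none)
  "95681720" → prefix "956" already present; 5 new (8, 1, 7, 2, 0)
  "95619569" → prefix "9561" already present; 4 new (9, 5, 6, 9)
  "95681721" → prefix "9568172" already present; 1 new (1)
  "93190" → prefix "9" already present; 4 new (3, 1, 9, 0)
  "9740714235" → prefix "9" already present; 9 new (7, 4, 0, 7, 1, 4, 2, 3, 5)
  "95619566" → prefix "9561956" already present; 1 new (6)
  "95691" → prefix "956" already present; 2 new (9, 1)
  "9569729398" → prefix "9569" already present; 6 new (7, 2, 9, 3, 9, 8)
  "956195662" → prefix "95619566" already present; 1 new (2)
Total nodes = 6 + 8 + 7 + 4 + 2 + 2 + 0 + 5 + 4 + 1 + 4 + 9 + 1 + 2 + 6 + 1 = 62

62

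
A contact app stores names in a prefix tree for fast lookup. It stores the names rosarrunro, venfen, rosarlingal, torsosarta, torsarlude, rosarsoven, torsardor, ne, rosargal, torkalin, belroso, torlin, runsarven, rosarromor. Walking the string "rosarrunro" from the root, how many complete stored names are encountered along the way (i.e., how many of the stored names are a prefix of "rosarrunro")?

Check each prefix of "rosarrunro" against the stored set — each match is an end-marker on the path.
Prefixes of the query that are stored words: "rosarrunro"
Count: 1

1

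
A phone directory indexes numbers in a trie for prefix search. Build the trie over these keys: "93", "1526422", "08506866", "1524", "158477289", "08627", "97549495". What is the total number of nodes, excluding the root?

Insert word by word; a character creates a node only if that edge doesn't already exist:
  "93" → 2 new (9, 3)
  "1526422" → 7 new (1, 5, 2, 6, 4, 2, 2)
  "08506866" → 8 new (0, 8, 5, 0, 6, 8, 6, 6)
  "1524" → prefix "152" already present; 1 new (4)
  "158477289" → prefix "15" already present; 7 new (8, 4, 7, 7, 2, 8, 9)
  "08627" → prefix "08" already present; 3 new (6, 2, 7)
  "97549495" → prefix "9" already present; 7 new (7, 5, 4, 9, 4, 9, 5)
Total nodes = 2 + 7 + 8 + 1 + 7 + 3 + 7 = 35

35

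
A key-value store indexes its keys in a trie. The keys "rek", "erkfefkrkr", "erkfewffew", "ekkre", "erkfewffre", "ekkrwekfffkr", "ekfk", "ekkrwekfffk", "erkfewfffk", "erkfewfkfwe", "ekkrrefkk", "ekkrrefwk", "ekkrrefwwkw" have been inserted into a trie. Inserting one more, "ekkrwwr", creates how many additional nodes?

Walking "ekkrwwr" from the root, the first 5 characters ("ekkrw") follow existing edges; "w" is the first miss.
Each of the 2 remaining characters creates one node.

2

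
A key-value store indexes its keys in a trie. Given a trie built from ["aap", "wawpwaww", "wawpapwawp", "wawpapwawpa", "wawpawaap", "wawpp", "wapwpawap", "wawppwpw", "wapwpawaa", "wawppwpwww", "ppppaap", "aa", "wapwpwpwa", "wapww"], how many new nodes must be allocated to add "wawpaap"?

2

The longest prefix of "wawpaap" already in the trie is "wawpa" (length 5).
So 7 − 5 = 2 new nodes.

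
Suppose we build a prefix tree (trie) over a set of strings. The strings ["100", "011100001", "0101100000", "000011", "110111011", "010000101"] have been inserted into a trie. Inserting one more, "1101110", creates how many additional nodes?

Every character of "1101110" already lies on an existing path (it is a prefix of some stored word).
No new nodes are needed: 0.

0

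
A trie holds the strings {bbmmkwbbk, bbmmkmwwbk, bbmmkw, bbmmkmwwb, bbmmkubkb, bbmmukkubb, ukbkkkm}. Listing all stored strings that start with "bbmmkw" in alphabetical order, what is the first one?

bbmmkw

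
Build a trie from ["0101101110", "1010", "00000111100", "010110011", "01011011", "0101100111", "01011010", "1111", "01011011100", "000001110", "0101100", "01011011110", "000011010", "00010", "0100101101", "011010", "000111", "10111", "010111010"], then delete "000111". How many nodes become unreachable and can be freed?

A node on "000111"'s path can go only if nothing else ends at it or branches off below it.
The suffix "11" (2 nodes) is used only by "000111"; the node for "0001" still has the child "0", so pruning stops there.
Nodes removed: 2

2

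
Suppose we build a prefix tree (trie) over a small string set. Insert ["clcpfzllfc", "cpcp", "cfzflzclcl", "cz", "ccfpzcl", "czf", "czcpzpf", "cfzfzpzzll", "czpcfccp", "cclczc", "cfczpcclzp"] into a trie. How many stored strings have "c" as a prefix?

Filter for entries beginning with "c":
Matches: "ccfpzcl", "cclczc", "cfczpcclzp", "cfzflzclcl", "cfzfzpzzll", "clcpfzllfc", "cpcp", "cz", "czcpzpf", "czf", "czpcfccp"
Count: 11

11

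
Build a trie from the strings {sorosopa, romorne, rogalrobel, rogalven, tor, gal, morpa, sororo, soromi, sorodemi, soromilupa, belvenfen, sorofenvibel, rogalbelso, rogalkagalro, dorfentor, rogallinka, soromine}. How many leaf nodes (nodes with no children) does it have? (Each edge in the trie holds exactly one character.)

17

A leaf is a node with no children — equivalently, the end of a word that is not a proper prefix of any other stored word.
Those words: "belvenfen", "dorfentor", "gal", "morpa", "rogalbelso", "rogalkagalro", "rogallinka", "rogalrobel", "rogalven", "romorne", "sorodemi", "sorofenvibel", "soromilupa", "soromine", "sororo", "sorosopa", "tor"
Leaf count: 17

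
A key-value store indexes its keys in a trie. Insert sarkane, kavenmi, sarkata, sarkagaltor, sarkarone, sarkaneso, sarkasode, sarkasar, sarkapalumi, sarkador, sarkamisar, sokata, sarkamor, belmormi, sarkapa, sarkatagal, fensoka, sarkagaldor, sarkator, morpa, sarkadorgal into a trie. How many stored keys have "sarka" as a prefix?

16

Filter for entries beginning with "sarka":
Matches: "sarkador", "sarkadorgal", "sarkagaldor", "sarkagaltor", "sarkamisar", "sarkamor", "sarkane", "sarkaneso", "sarkapa", "sarkapalumi", "sarkarone", "sarkasar", "sarkasode", "sarkata", "sarkatagal", "sarkator"
Count: 16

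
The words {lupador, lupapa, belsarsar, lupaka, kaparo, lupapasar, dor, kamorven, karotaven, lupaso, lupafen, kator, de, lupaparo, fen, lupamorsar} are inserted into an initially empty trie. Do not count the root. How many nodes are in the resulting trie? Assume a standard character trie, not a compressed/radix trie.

For each word, the new-node count is its length minus the longest prefix already in the trie:
  "lupador" → 7 new (l, u, p, a, d, o, r)
  "lupapa" → prefix "lupa" already present; 2 new (p, a)
  "belsarsar" → 9 new (b, e, l, s, a, r, s, a, r)
  "lupaka" → prefix "lupa" already present; 2 new (k, a)
  "kaparo" → 6 new (k, a, p, a, r, o)
  "lupapasar" → prefix "lupapa" already present; 3 new (s, a, r)
  "dor" → 3 new (d, o, r)
  "kamorven" → prefix "ka" already present; 6 new (m, o, r, v, e, n)
  "karotaven" → prefix "ka" already present; 7 new (r, o, t, a, v, e, n)
  "lupaso" → prefix "lupa" already present; 2 new (s, o)
  "lupafen" → prefix "lupa" already present; 3 new (f, e, n)
  "kator" → prefix "ka" already present; 3 new (t, o, r)
  "de" → prefix "d" already present; 1 new (e)
  "lupaparo" → prefix "lupapa" already present; 2 new (r, o)
  "fen" → 3 new (f, e, n)
  "lupamorsar" → prefix "lupa" already present; 6 new (m, o, r, s, a, r)
Total nodes = 7 + 2 + 9 + 2 + 6 + 3 + 3 + 6 + 7 + 2 + 3 + 3 + 1 + 2 + 3 + 6 = 65

65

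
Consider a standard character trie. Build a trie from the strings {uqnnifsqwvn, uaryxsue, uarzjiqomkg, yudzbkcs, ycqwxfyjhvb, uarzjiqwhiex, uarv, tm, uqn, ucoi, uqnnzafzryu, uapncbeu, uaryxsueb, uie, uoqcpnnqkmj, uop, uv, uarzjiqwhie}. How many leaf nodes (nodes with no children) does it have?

15

Leaves are exactly the stored words that no other stored word extends.
Those words: "tm", "uapncbeu", "uarv", "uaryxsueb", "uarzjiqomkg", "uarzjiqwhiex", "ucoi", "uie", "uop", "uoqcpnnqkmj", "uqnnifsqwvn", "uqnnzafzryu", "uv", "ycqwxfyjhvb", "yudzbkcs"
Leaf count: 15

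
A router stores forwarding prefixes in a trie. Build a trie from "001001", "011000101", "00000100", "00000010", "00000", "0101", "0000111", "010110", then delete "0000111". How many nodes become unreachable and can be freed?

3

A node on "0000111"'s path can go only if nothing else ends at it or branches off below it.
The suffix "111" (3 nodes) is used only by "0000111"; the node for "0000" still has the child "0", so pruning stops there.
Nodes removed: 3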